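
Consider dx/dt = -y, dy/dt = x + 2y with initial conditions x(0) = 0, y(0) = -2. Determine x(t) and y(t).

x(t) = 2te^(t), y(t) = -2te^(t) - 2e^(t)

Coefficient matrix A = [[0, -1], [1, 2]].
Characteristic polynomial det(A - λI) = λ^2 - 2λ + 1 = 0.
Single eigenvalue λ = 1 with algebraic multiplicity 2.
Eigenvector v = (1,-1); generalized eigenvector w with (A-λI)w=v is (-3,2).
General solution: e^(t)[C_1·v + C_2·(t·v + w)].
Applying x(0)=0, y(0)=-2 gives C_1=6, C_2=2.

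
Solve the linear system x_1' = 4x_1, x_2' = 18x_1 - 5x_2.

Coefficient matrix A = [[4, 0], [18, -5]].
Characteristic polynomial det(A - λI) = λ^2 + λ - 20 = 0.
Eigenvalues λ = 4, -5.
For λ=4: (A-λI) row 2 is [18, -9], so an eigenvector is (1, 2).
For λ=-5: (A-λI) row 1 is [9, 0], so an eigenvector is (0, -1).
General solution: c_1e^(4t)(1,2) + c_2e^(-5t)(0,-1).

x_1(t) = c_1e^(4t), x_2(t) = 2c_1e^(4t) - c_2e^(-5t)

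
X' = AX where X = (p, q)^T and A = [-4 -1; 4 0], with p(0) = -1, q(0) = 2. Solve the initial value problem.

p(t) = -e^(-2t), q(t) = 2e^(-2t)

Coefficient matrix A = [[-4, -1], [4, 0]].
Characteristic polynomial det(A - λI) = λ^2 + 4λ + 4 = 0.
Single eigenvalue λ = -2 with algebraic multiplicity 2.
Eigenvector v = (1,-2); generalized eigenvector w with (A-λI)w=v is (1,-3).
General solution: e^(-2t)[K_1·v + K_2·(t·v + w)].
Applying p(0)=-1, q(0)=2 gives K_1=-1, K_2=0.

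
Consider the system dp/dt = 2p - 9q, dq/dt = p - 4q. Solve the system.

p(t) = -3c_1e^(-t) - 3c_2te^(-t) + 2c_2e^(-t), q(t) = -c_1e^(-t) - c_2te^(-t) + c_2e^(-t)

Coefficient matrix A = [[2, -9], [1, -4]].
Characteristic polynomial det(A - λI) = λ^2 + 2λ + 1 = 0.
Single eigenvalue λ = -1 with algebraic multiplicity 2.
Eigenvector v = (-3,-1); generalized eigenvector w with (A-λI)w=v is (2,1).
General solution: e^(-t)[c_1·v + c_2·(t·v + w)].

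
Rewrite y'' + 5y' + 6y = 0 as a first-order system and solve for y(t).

y(t) = K_1e^(-2t) + K_2e^(-3t)

Let x_1 = y, x_2 = y'. Then x_1' = x_2 and x_2' = -6x_1 - 5x_2.
A = [[0,1],[-6,-5]]; det(A-λI) = λ^2 + 5λ + 6.
Eigenvalues λ = -2, -3 with eigenvectors (1,-2), (1,-3).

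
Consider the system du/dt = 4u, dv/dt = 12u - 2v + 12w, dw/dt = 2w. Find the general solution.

Coefficient matrix A = [[4, 0, 0], [12, -2, 12], [0, 0, 2]].
det(A - λI) = 0 gives eigenvalues λ = -2, 4, 2.
For λ=-2: eigenvector (0,1,0).
For λ=4: eigenvector (1,2,0).
For λ=2: eigenvector (0,3,1).
General solution: K_1e^(-2t)(0,1,0) + K_2e^(4t)(1,2,0) + K_3e^(2t)(0,3,1).

u(t) = K_2e^(4t), v(t) = K_1e^(-2t) + 2K_2e^(4t) + 3K_3e^(2t), w(t) = K_3e^(2t)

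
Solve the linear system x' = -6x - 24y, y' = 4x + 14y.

Coefficient matrix A = [[-6, -24], [4, 14]].
Characteristic polynomial det(A - λI) = λ^2 - 8λ + 12 = 0.
Eigenvalues λ = 6, 2.
For λ=6: (A-λI) row 1 is [-12, -24], so an eigenvector is (2, -1).
For λ=2: (A-λI) row 1 is [-8, -24], so an eigenvector is (-3, 1).
General solution: K_1e^(6t)(2,-1) + K_2e^(2t)(-3,1).

x(t) = 2K_1e^(6t) - 3K_2e^(2t), y(t) = -K_1e^(6t) + K_2e^(2t)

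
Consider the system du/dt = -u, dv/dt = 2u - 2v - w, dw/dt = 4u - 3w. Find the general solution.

u(t) = C_1e^(-t), v(t) = C_2e^(-2t) + C_3e^(-3t), w(t) = 2C_1e^(-t) + C_3e^(-3t)

Coefficient matrix A = [[-1, 0, 0], [2, -2, -1], [4, 0, -3]].
det(A - λI) = 0 gives eigenvalues λ = -1, -2, -3.
For λ=-1: eigenvector (1,0,2).
For λ=-2: eigenvector (0,1,0).
For λ=-3: eigenvector (0,1,1).
General solution: C_1e^(-t)(1,0,2) + C_2e^(-2t)(0,1,0) + C_3e^(-3t)(0,1,1).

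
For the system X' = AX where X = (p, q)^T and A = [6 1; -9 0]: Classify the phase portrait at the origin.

A = [[6,1],[-9,0]]; det(A-λI) = λ^2 - 6λ + 9.
repeated λ = 3 with a single eigenvector.

unstable improper node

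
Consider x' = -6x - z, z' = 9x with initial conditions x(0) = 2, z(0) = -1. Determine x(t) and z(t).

x(t) = -5te^(-3t) + 2e^(-3t), z(t) = 15te^(-3t) - e^(-3t)

Coefficient matrix A = [[-6, -1], [9, 0]].
Characteristic polynomial det(A - λI) = λ^2 + 6λ + 9 = 0.
Single eigenvalue λ = -3 with algebraic multiplicity 2.
Eigenvector v = (-1,3); generalized eigenvector w with (A-λI)w=v is (0,1).
General solution: e^(-3t)[c_1·v + c_2·(t·v + w)].
Applying x(0)=2, z(0)=-1 gives c_1=-2, c_2=5.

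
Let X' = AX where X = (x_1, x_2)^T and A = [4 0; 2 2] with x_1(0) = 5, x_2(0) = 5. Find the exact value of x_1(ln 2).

A = [[4,0],[2,2]]; eigenvalues λ = 4, 2.
Eigenvectors: (-1,-1) for λ=4, (0,1) for λ=2.
From the initial condition, c_1 = -5, c_2 = 0.
x_1(ln 2) = (-5)(2^4)(-1) + (0)(2^2)(0) = 80.

80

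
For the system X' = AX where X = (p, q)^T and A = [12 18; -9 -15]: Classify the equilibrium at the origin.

saddle

A = [[12,18],[-9,-15]]; det(A-λI) = λ^2 + 3λ - 18.
λ = 3, -6: opposite signs.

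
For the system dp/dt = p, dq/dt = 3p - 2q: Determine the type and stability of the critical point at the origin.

saddle

A = [[1,0],[3,-2]]; det(A-λI) = λ^2 + λ - 2.
λ = -2, 1: opposite signs.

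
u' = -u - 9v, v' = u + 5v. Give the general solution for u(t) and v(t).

Coefficient matrix A = [[-1, -9], [1, 5]].
Characteristic polynomial det(A - λI) = λ^2 - 4λ + 4 = 0.
Single eigenvalue λ = 2 with algebraic multiplicity 2.
Eigenvector v = (3,-1); generalized eigenvector w with (A-λI)w=v is (-1,0).
General solution: e^(2t)[K_1·v + K_2·(t·v + w)].

u(t) = 3K_1e^(2t) + 3K_2te^(2t) - K_2e^(2t), v(t) = -K_1e^(2t) - K_2te^(2t)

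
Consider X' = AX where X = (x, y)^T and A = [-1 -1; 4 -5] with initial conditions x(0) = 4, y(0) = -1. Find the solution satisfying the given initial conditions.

x(t) = 9te^(-3t) + 4e^(-3t), y(t) = 18te^(-3t) - e^(-3t)

Coefficient matrix A = [[-1, -1], [4, -5]].
Characteristic polynomial det(A - λI) = λ^2 + 6λ + 9 = 0.
Single eigenvalue λ = -3 with algebraic multiplicity 2.
Eigenvector v = (-1,-2); generalized eigenvector w with (A-λI)w=v is (1,3).
General solution: e^(-3t)[K_1·v + K_2·(t·v + w)].
Applying x(0)=4, y(0)=-1 gives K_1=-13, K_2=-9.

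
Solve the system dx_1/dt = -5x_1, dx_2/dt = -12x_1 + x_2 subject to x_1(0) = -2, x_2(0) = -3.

x_1(t) = -2e^(-5t), x_2(t) = e^(t) - 4e^(-5t)

Coefficient matrix A = [[-5, 0], [-12, 1]].
Characteristic polynomial det(A - λI) = λ^2 + 4λ - 5 = 0.
Eigenvalues λ = -5, 1.
For λ=-5: (A-λI) row 2 is [-12, 6], so an eigenvector is (-1, -2).
For λ=1: (A-λI) row 1 is [-6, 0], so an eigenvector is (0, 1).
General solution: C_1e^(-5t)(-1,-2) + C_2e^(t)(0,1).
Applying x_1(0)=-2, x_2(0)=-3 gives C_1=2, C_2=1.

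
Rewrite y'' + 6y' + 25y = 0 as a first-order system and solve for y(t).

y(t) = C_1e^(-3t)cos(4t) + C_2e^(-3t)sin(4t)

Let x_1 = y, x_2 = y'. Then x_1' = x_2 and x_2' = -25x_1 - 6x_2.
A = [[0,1],[-25,-6]]; det(A-λI) = λ^2 + 6λ + 25.
Eigenvalues λ = -3 ± 4i.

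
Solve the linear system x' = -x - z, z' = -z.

x(t) = -C_1e^(-t) - C_2te^(-t) + 3C_2e^(-t), z(t) = C_2e^(-t)

Coefficient matrix A = [[-1, -1], [0, -1]].
Characteristic polynomial det(A - λI) = λ^2 + 2λ + 1 = 0.
Single eigenvalue λ = -1 with algebraic multiplicity 2.
Eigenvector v = (-1,0); generalized eigenvector w with (A-λI)w=v is (3,1).
General solution: e^(-t)[C_1·v + C_2·(t·v + w)].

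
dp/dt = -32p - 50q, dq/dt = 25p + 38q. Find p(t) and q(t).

Coefficient matrix A = [[-32, -50], [25, 38]].
Characteristic polynomial det(A - λI) = λ^2 - 6λ + 34 = 0.
Eigenvalues λ = 3 ± 5i (complex conjugate pair).
For λ=3+5i: an eigenvector is (3,-2) - i(-1,1) = (3 + i, -2 - i).
A real fundamental pair from Re and Im of e^((3+5i)t)v: X_1 = e^(3t)(cos(5t)·(3,-2) + sin(5t)·(-1,1)), X_2 = e^(3t)(sin(5t)·(3,-2) - cos(5t)·(-1,1)).
General solution: K_1X_1 + K_2X_2.

p(t) = -K_1e^(3t)sin(5t) + 3K_1e^(3t)cos(5t) + 3K_2e^(3t)sin(5t) + K_2e^(3t)cos(5t), q(t) = K_1e^(3t)sin(5t) - 2K_1e^(3t)cos(5t) - 2K_2e^(3t)sin(5t) - K_2e^(3t)cos(5t)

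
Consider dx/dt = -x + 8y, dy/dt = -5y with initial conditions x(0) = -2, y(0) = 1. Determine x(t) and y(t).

x(t) = -2e^(-5t), y(t) = e^(-5t)

Coefficient matrix A = [[-1, 8], [0, -5]].
Characteristic polynomial det(A - λI) = λ^2 + 6λ + 5 = 0.
Eigenvalues λ = -1, -5.
For λ=-1: (A-λI) row 1 is [0, 8], so an eigenvector is (1, 0).
For λ=-5: (A-λI) row 1 is [4, 8], so an eigenvector is (2, -1).
General solution: K_1e^(-t)(1,0) + K_2e^(-5t)(2,-1).
Applying x(0)=-2, y(0)=1 gives K_1=0, K_2=-1.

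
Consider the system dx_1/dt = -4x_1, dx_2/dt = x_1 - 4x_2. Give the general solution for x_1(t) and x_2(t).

x_1(t) = K_2e^(-4t), x_2(t) = K_1e^(-4t) + K_2te^(-4t) - K_2e^(-4t)

Coefficient matrix A = [[-4, 0], [1, -4]].
Characteristic polynomial det(A - λI) = λ^2 + 8λ + 16 = 0.
Single eigenvalue λ = -4 with algebraic multiplicity 2.
Eigenvector v = (0,1); generalized eigenvector w with (A-λI)w=v is (1,-1).
General solution: e^(-4t)[K_1·v + K_2·(t·v + w)].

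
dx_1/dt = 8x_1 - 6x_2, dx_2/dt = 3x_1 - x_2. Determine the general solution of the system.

x_1(t) = -2C_1e^(5t) - C_2e^(2t), x_2(t) = -C_1e^(5t) - C_2e^(2t)

Coefficient matrix A = [[8, -6], [3, -1]].
Characteristic polynomial det(A - λI) = λ^2 - 7λ + 10 = 0.
Eigenvalues λ = 5, 2.
For λ=5: (A-λI) row 1 is [3, -6], so an eigenvector is (-2, -1).
For λ=2: (A-λI) row 1 is [6, -6], so an eigenvector is (-1, -1).
General solution: C_1e^(5t)(-2,-1) + C_2e^(2t)(-1,-1).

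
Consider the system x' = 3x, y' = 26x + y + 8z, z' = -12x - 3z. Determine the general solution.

Coefficient matrix A = [[3, 0, 0], [26, 1, 8], [-12, 0, -3]].
det(A - λI) = 0 gives eigenvalues λ = 3, 1, -3.
For λ=3: eigenvector (1,5,-2).
For λ=1: eigenvector (0,1,0).
For λ=-3: eigenvector (0,-2,1).
General solution: K_1e^(3t)(1,5,-2) + K_2e^(t)(0,1,0) + K_3e^(-3t)(0,-2,1).

x(t) = K_1e^(3t), y(t) = 5K_1e^(3t) + K_2e^(t) - 2K_3e^(-3t), z(t) = -2K_1e^(3t) + K_3e^(-3t)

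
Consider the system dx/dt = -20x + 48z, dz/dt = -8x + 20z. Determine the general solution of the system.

x(t) = -3K_1e^(-4t) - 2K_2e^(4t), z(t) = -K_1e^(-4t) - K_2e^(4t)

Coefficient matrix A = [[-20, 48], [-8, 20]].
Characteristic polynomial det(A - λI) = λ^2 - 16 = 0.
Eigenvalues λ = -4, 4.
For λ=-4: (A-λI) row 1 is [-16, 48], so an eigenvector is (-3, -1).
For λ=4: (A-λI) row 1 is [-24, 48], so an eigenvector is (-2, -1).
General solution: K_1e^(-4t)(-3,-1) + K_2e^(4t)(-2,-1).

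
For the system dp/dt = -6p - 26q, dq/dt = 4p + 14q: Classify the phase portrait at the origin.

A = [[-6,-26],[4,14]]; det(A-λI) = λ^2 - 8λ + 20.
λ = 4 ± 2i: positive real part.

unstable spiral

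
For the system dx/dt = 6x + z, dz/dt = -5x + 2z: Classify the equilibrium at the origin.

unstable spiral

A = [[6,1],[-5,2]]; det(A-λI) = λ^2 - 8λ + 17.
λ = 4 ± i: positive real part.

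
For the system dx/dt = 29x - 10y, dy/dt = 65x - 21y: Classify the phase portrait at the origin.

unstable spiral

A = [[29,-10],[65,-21]]; det(A-λI) = λ^2 - 8λ + 41.
λ = 4 ± 5i: positive real part.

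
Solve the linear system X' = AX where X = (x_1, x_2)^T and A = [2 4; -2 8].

Coefficient matrix A = [[2, 4], [-2, 8]].
Characteristic polynomial det(A - λI) = λ^2 - 10λ + 24 = 0.
Eigenvalues λ = 4, 6.
For λ=4: (A-λI) row 1 is [-2, 4], so an eigenvector is (-2, -1).
For λ=6: (A-λI) row 1 is [-4, 4], so an eigenvector is (1, 1).
General solution: K_1e^(4t)(-2,-1) + K_2e^(6t)(1,1).

x_1(t) = -2K_1e^(4t) + K_2e^(6t), x_2(t) = -K_1e^(4t) + K_2e^(6t)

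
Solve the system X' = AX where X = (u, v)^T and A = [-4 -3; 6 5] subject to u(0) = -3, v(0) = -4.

u(t) = 7e^(2t) - 10e^(-t), v(t) = -14e^(2t) + 10e^(-t)

Coefficient matrix A = [[-4, -3], [6, 5]].
Characteristic polynomial det(A - λI) = λ^2 - λ - 2 = 0.
Eigenvalues λ = 2, -1.
For λ=2: (A-λI) row 1 is [-6, -3], so an eigenvector is (1, -2).
For λ=-1: (A-λI) row 1 is [-3, -3], so an eigenvector is (1, -1).
General solution: K_1e^(2t)(1,-2) + K_2e^(-t)(1,-1).
Applying u(0)=-3, v(0)=-4 gives K_1=7, K_2=-10.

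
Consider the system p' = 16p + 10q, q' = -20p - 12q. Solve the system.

Coefficient matrix A = [[16, 10], [-20, -12]].
Characteristic polynomial det(A - λI) = λ^2 - 4λ + 8 = 0.
Eigenvalues λ = 2 ± 2i (complex conjugate pair).
For λ=2+2i: an eigenvector is (2,-3) - i(-1,1) = (2 + i, -3 - i).
A real fundamental pair from Re and Im of e^((2+2i)t)v: X_1 = e^(2t)(cos(2t)·(2,-3) + sin(2t)·(-1,1)), X_2 = e^(2t)(sin(2t)·(2,-3) - cos(2t)·(-1,1)).
General solution: c_1X_1 + c_2X_2.

p(t) = -c_1e^(2t)sin(2t) + 2c_1e^(2t)cos(2t) + 2c_2e^(2t)sin(2t) + c_2e^(2t)cos(2t), q(t) = c_1e^(2t)sin(2t) - 3c_1e^(2t)cos(2t) - 3c_2e^(2t)sin(2t) - c_2e^(2t)cos(2t)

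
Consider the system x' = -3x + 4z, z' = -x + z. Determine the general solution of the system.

Coefficient matrix A = [[-3, 4], [-1, 1]].
Characteristic polynomial det(A - λI) = λ^2 + 2λ + 1 = 0.
Single eigenvalue λ = -1 with algebraic multiplicity 2.
Eigenvector v = (2,1); generalized eigenvector w with (A-λI)w=v is (1,1).
General solution: e^(-t)[c_1·v + c_2·(t·v + w)].

x(t) = 2c_1e^(-t) + 2c_2te^(-t) + c_2e^(-t), z(t) = c_1e^(-t) + c_2te^(-t) + c_2e^(-t)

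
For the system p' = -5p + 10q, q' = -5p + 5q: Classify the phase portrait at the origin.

A = [[-5,10],[-5,5]]; det(A-λI) = λ^2 + 25.
λ = 0 ± 5i: zero real part.

center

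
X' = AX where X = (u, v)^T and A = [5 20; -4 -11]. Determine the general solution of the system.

Coefficient matrix A = [[5, 20], [-4, -11]].
Characteristic polynomial det(A - λI) = λ^2 + 6λ + 25 = 0.
Eigenvalues λ = -3 ± 4i (complex conjugate pair).
For λ=-3+4i: an eigenvector is (-1,0) - i(-2,1) = (-1 + 2i, 0 - i).
A real fundamental pair from Re and Im of e^((-3+4i)t)v: X_1 = e^(-3t)(cos(4t)·(-1,0) + sin(4t)·(-2,1)), X_2 = e^(-3t)(sin(4t)·(-1,0) - cos(4t)·(-2,1)).
General solution: K_1X_1 + K_2X_2.

u(t) = -2K_1e^(-3t)sin(4t) - K_1e^(-3t)cos(4t) - K_2e^(-3t)sin(4t) + 2K_2e^(-3t)cos(4t), v(t) = K_1e^(-3t)sin(4t) - K_2e^(-3t)cos(4t)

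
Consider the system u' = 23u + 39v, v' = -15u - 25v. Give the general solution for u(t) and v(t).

Coefficient matrix A = [[23, 39], [-15, -25]].
Characteristic polynomial det(A - λI) = λ^2 + 2λ + 10 = 0.
Eigenvalues λ = -1 ± 3i (complex conjugate pair).
For λ=-1+3i: an eigenvector is (2,-1) - i(3,-2) = (2 - 3i, -1 + 2i).
A real fundamental pair from Re and Im of e^((-1+3i)t)v: X_1 = e^(-t)(cos(3t)·(2,-1) + sin(3t)·(3,-2)), X_2 = e^(-t)(sin(3t)·(2,-1) - cos(3t)·(3,-2)).
General solution: K_1X_1 + K_2X_2.

u(t) = 3K_1e^(-t)sin(3t) + 2K_1e^(-t)cos(3t) + 2K_2e^(-t)sin(3t) - 3K_2e^(-t)cos(3t), v(t) = -2K_1e^(-t)sin(3t) - K_1e^(-t)cos(3t) - K_2e^(-t)sin(3t) + 2K_2e^(-t)cos(3t)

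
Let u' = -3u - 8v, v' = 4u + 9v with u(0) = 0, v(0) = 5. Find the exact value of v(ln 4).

A = [[-3,-8],[4,9]]; eigenvalues λ = 5, 1.
Eigenvectors: (1,-1) for λ=5, (-2,1) for λ=1.
From the initial condition, c_1 = -10, c_2 = -5.
v(ln 4) = (-10)(4^5)(-1) + (-5)(4^1)(1) = 10220.

10220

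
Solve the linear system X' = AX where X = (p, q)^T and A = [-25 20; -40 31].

Coefficient matrix A = [[-25, 20], [-40, 31]].
Characteristic polynomial det(A - λI) = λ^2 - 6λ + 25 = 0.
Eigenvalues λ = 3 ± 4i (complex conjugate pair).
For λ=3+4i: an eigenvector is (1,1) - i(-2,-3) = (1 + 2i, 1 + 3i).
A real fundamental pair from Re and Im of e^((3+4i)t)v: X_1 = e^(3t)(cos(4t)·(1,1) + sin(4t)·(-2,-3)), X_2 = e^(3t)(sin(4t)·(1,1) - cos(4t)·(-2,-3)).
General solution: C_1X_1 + C_2X_2.

p(t) = -2C_1e^(3t)sin(4t) + C_1e^(3t)cos(4t) + C_2e^(3t)sin(4t) + 2C_2e^(3t)cos(4t), q(t) = -3C_1e^(3t)sin(4t) + C_1e^(3t)cos(4t) + C_2e^(3t)sin(4t) + 3C_2e^(3t)cos(4t)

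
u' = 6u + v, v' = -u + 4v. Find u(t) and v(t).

Coefficient matrix A = [[6, 1], [-1, 4]].
Characteristic polynomial det(A - λI) = λ^2 - 10λ + 25 = 0.
Single eigenvalue λ = 5 with algebraic multiplicity 2.
Eigenvector v = (1,-1); generalized eigenvector w with (A-λI)w=v is (3,-2).
General solution: e^(5t)[K_1·v + K_2·(t·v + w)].

u(t) = K_1e^(5t) + K_2te^(5t) + 3K_2e^(5t), v(t) = -K_1e^(5t) - K_2te^(5t) - 2K_2e^(5t)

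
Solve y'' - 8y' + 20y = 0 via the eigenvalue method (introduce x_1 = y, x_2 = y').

Let x_1 = y, x_2 = y'. Then x_1' = x_2 and x_2' = -20x_1 + 8x_2.
A = [[0,1],[-20,8]]; det(A-λI) = λ^2 - 8λ + 20.
Eigenvalues λ = 4 ± 2i.

y(t) = C_1e^(4t)cos(2t) + C_2e^(4t)sin(2t)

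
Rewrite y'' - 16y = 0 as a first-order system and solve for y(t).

y(t) = K_1e^(4t) + K_2e^(-4t)

Let x_1 = y, x_2 = y'. Then x_1' = x_2 and x_2' = 16x_1.
A = [[0,1],[16,0]]; det(A-λI) = λ^2 - 16.
Eigenvalues λ = 4, -4 with eigenvectors (1,4), (1,-4).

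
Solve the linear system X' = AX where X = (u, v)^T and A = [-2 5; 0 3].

u(t) = C_1e^(3t) - C_2e^(-2t), v(t) = C_1e^(3t)

Coefficient matrix A = [[-2, 5], [0, 3]].
Characteristic polynomial det(A - λI) = λ^2 - λ - 6 = 0.
Eigenvalues λ = 3, -2.
For λ=3: (A-λI) row 1 is [-5, 5], so an eigenvector is (1, 1).
For λ=-2: (A-λI) row 1 is [0, 5], so an eigenvector is (-1, 0).
General solution: C_1e^(3t)(1,1) + C_2e^(-2t)(-1,0).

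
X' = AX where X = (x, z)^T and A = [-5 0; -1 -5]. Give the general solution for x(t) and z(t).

Coefficient matrix A = [[-5, 0], [-1, -5]].
Characteristic polynomial det(A - λI) = λ^2 + 10λ + 25 = 0.
Single eigenvalue λ = -5 with algebraic multiplicity 2.
Eigenvector v = (0,1); generalized eigenvector w with (A-λI)w=v is (-1,-2).
General solution: e^(-5t)[K_1·v + K_2·(t·v + w)].

x(t) = -K_2e^(-5t), z(t) = K_1e^(-5t) + K_2te^(-5t) - 2K_2e^(-5t)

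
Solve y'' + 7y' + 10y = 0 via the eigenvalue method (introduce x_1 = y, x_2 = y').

Let x_1 = y, x_2 = y'. Then x_1' = x_2 and x_2' = -10x_1 - 7x_2.
A = [[0,1],[-10,-7]]; det(A-λI) = λ^2 + 7λ + 10.
Eigenvalues λ = -2, -5 with eigenvectors (1,-2), (1,-5).

y(t) = K_1e^(-2t) + K_2e^(-5t)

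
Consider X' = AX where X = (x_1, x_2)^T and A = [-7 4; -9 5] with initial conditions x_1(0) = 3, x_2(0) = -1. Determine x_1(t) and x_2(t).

x_1(t) = -22te^(-t) + 3e^(-t), x_2(t) = -33te^(-t) - e^(-t)

Coefficient matrix A = [[-7, 4], [-9, 5]].
Characteristic polynomial det(A - λI) = λ^2 + 2λ + 1 = 0.
Single eigenvalue λ = -1 with algebraic multiplicity 2.
Eigenvector v = (-2,-3); generalized eigenvector w with (A-λI)w=v is (-1,-2).
General solution: e^(-t)[K_1·v + K_2·(t·v + w)].
Applying x_1(0)=3, x_2(0)=-1 gives K_1=-7, K_2=11.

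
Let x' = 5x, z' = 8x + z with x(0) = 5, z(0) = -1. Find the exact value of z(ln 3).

A = [[5,0],[8,1]]; eigenvalues λ = 5, 1.
Eigenvectors: (1,2) for λ=5, (0,1) for λ=1.
From the initial condition, c_1 = 5, c_2 = -11.
z(ln 3) = (5)(3^5)(2) + (-11)(3^1)(1) = 2397.

2397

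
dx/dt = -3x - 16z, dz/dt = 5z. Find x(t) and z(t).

Coefficient matrix A = [[-3, -16], [0, 5]].
Characteristic polynomial det(A - λI) = λ^2 - 2λ - 15 = 0.
Eigenvalues λ = -3, 5.
For λ=-3: (A-λI) row 1 is [0, -16], so an eigenvector is (-1, 0).
For λ=5: (A-λI) row 1 is [-8, -16], so an eigenvector is (-2, 1).
General solution: c_1e^(-3t)(-1,0) + c_2e^(5t)(-2,1).

x(t) = -c_1e^(-3t) - 2c_2e^(5t), z(t) = c_2e^(5t)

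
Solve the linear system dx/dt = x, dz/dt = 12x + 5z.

Coefficient matrix A = [[1, 0], [12, 5]].
Characteristic polynomial det(A - λI) = λ^2 - 6λ + 5 = 0.
Eigenvalues λ = 5, 1.
For λ=5: (A-λI) row 1 is [-4, 0], so an eigenvector is (0, 1).
For λ=1: (A-λI) row 2 is [12, 4], so an eigenvector is (1, -3).
General solution: c_1e^(5t)(0,1) + c_2e^(t)(1,-3).

x(t) = c_2e^(t), z(t) = c_1e^(5t) - 3c_2e^(t)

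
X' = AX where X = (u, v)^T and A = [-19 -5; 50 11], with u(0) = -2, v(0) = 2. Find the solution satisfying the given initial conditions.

u(t) = 4e^(-4t)sin(5t) - 2e^(-4t)cos(5t), v(t) = -14e^(-4t)sin(5t) + 2e^(-4t)cos(5t)

Coefficient matrix A = [[-19, -5], [50, 11]].
Characteristic polynomial det(A - λI) = λ^2 + 8λ + 41 = 0.
Eigenvalues λ = -4 ± 5i (complex conjugate pair).
For λ=-4+5i: an eigenvector is (-1,3) - i(0,-1) = (-1, 3 + i).
A real fundamental pair from Re and Im of e^((-4+5i)t)v: X_1 = e^(-4t)(cos(5t)·(-1,3) + sin(5t)·(0,-1)), X_2 = e^(-4t)(sin(5t)·(-1,3) - cos(5t)·(0,-1)).
General solution: C_1X_1 + C_2X_2.
Applying u(0)=-2, v(0)=2 gives C_1=2, C_2=-4.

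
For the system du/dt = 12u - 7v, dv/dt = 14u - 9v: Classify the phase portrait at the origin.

saddle

A = [[12,-7],[14,-9]]; det(A-λI) = λ^2 - 3λ - 10.
λ = -2, 5: opposite signs.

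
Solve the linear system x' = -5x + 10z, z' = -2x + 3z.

Coefficient matrix A = [[-5, 10], [-2, 3]].
Characteristic polynomial det(A - λI) = λ^2 + 2λ + 5 = 0.
Eigenvalues λ = -1 ± 2i (complex conjugate pair).
For λ=-1+2i: an eigenvector is (2,1) - i(1,0) = (2 - i, 1).
A real fundamental pair from Re and Im of e^((-1+2i)t)v: X_1 = e^(-t)(cos(2t)·(2,1) + sin(2t)·(1,0)), X_2 = e^(-t)(sin(2t)·(2,1) - cos(2t)·(1,0)).
General solution: C_1X_1 + C_2X_2.

x(t) = C_1e^(-t)sin(2t) + 2C_1e^(-t)cos(2t) + 2C_2e^(-t)sin(2t) - C_2e^(-t)cos(2t), z(t) = C_1e^(-t)cos(2t) + C_2e^(-t)sin(2t)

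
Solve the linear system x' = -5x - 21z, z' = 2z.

Coefficient matrix A = [[-5, -21], [0, 2]].
Characteristic polynomial det(A - λI) = λ^2 + 3λ - 10 = 0.
Eigenvalues λ = -5, 2.
For λ=-5: (A-λI) row 1 is [0, -21], so an eigenvector is (1, 0).
For λ=2: (A-λI) row 1 is [-7, -21], so an eigenvector is (-3, 1).
General solution: C_1e^(-5t)(1,0) + C_2e^(2t)(-3,1).

x(t) = C_1e^(-5t) - 3C_2e^(2t), z(t) = C_2e^(2t)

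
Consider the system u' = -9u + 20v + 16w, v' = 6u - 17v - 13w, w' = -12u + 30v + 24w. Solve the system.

u(t) = -C_1e^(3t) + 4C_2e^(-2t) - 2C_3e^(-3t), v(t) = C_1e^(3t) - C_2e^(-2t) + C_3e^(-3t), w(t) = -2C_1e^(3t) + 3C_2e^(-2t) - 2C_3e^(-3t)

Coefficient matrix A = [[-9, 20, 16], [6, -17, -13], [-12, 30, 24]].
det(A - λI) = 0 gives eigenvalues λ = 3, -2, -3.
For λ=3: eigenvector (-1,1,-2).
For λ=-2: eigenvector (4,-1,3).
For λ=-3: eigenvector (-2,1,-2).
General solution: C_1e^(3t)(-1,1,-2) + C_2e^(-2t)(4,-1,3) + C_3e^(-3t)(-2,1,-2).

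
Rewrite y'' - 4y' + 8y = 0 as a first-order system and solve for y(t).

y(t) = c_1e^(2t)cos(2t) + c_2e^(2t)sin(2t)

Let x_1 = y, x_2 = y'. Then x_1' = x_2 and x_2' = -8x_1 + 4x_2.
A = [[0,1],[-8,4]]; det(A-λI) = λ^2 - 4λ + 8.
Eigenvalues λ = 2 ± 2i.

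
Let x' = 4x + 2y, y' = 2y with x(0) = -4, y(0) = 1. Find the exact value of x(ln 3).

-252

A = [[4,2],[0,2]]; eigenvalues λ = 4, 2.
Eigenvectors: (1,0) for λ=4, (1,-1) for λ=2.
From the initial condition, c_1 = -3, c_2 = -1.
x(ln 3) = (-3)(3^4)(1) + (-1)(3^2)(1) = -252.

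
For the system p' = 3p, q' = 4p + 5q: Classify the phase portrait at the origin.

unstable node

A = [[3,0],[4,5]]; det(A-λI) = λ^2 - 8λ + 15.
λ = 5, 3: both positive.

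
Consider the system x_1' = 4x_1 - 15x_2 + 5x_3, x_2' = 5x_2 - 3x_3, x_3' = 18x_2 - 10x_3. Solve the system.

x_1(t) = c_1e^(4t) + c_2e^(-t), x_2(t) = c_2e^(-t) + c_3e^(-4t), x_3(t) = 2c_2e^(-t) + 3c_3e^(-4t)

Coefficient matrix A = [[4, -15, 5], [0, 5, -3], [0, 18, -10]].
det(A - λI) = 0 gives eigenvalues λ = 4, -1, -4.
For λ=4: eigenvector (1,0,0).
For λ=-1: eigenvector (1,1,2).
For λ=-4: eigenvector (0,1,3).
General solution: c_1e^(4t)(1,0,0) + c_2e^(-t)(1,1,2) + c_3e^(-4t)(0,1,3).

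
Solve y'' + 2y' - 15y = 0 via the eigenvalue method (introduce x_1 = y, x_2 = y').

Let x_1 = y, x_2 = y'. Then x_1' = x_2 and x_2' = 15x_1 - 2x_2.
A = [[0,1],[15,-2]]; det(A-λI) = λ^2 + 2λ - 15.
Eigenvalues λ = -5, 3 with eigenvectors (1,-5), (1,3).

y(t) = c_1e^(-5t) + c_2e^(3t)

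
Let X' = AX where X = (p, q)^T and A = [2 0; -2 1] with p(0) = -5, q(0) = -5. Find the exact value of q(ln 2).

10

A = [[2,0],[-2,1]]; eigenvalues λ = 1, 2.
Eigenvectors: (0,1) for λ=1, (1,-2) for λ=2.
From the initial condition, c_1 = -15, c_2 = -5.
q(ln 2) = (-15)(2^1)(1) + (-5)(2^2)(-2) = 10.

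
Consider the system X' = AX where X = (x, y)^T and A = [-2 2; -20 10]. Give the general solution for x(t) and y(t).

Coefficient matrix A = [[-2, 2], [-20, 10]].
Characteristic polynomial det(A - λI) = λ^2 - 8λ + 20 = 0.
Eigenvalues λ = 4 ± 2i (complex conjugate pair).
For λ=4+2i: an eigenvector is (1,3) - i(0,-1) = (1, 3 + i).
A real fundamental pair from Re and Im of e^((4+2i)t)v: X_1 = e^(4t)(cos(2t)·(1,3) + sin(2t)·(0,-1)), X_2 = e^(4t)(sin(2t)·(1,3) - cos(2t)·(0,-1)).
General solution: C_1X_1 + C_2X_2.

x(t) = C_1e^(4t)cos(2t) + C_2e^(4t)sin(2t), y(t) = -C_1e^(4t)sin(2t) + 3C_1e^(4t)cos(2t) + 3C_2e^(4t)sin(2t) + C_2e^(4t)cos(2t)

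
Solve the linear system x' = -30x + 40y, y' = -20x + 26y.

x(t) = -3c_1e^(-2t)sin(4t) - c_1e^(-2t)cos(4t) - c_2e^(-2t)sin(4t) + 3c_2e^(-2t)cos(4t), y(t) = -2c_1e^(-2t)sin(4t) - c_1e^(-2t)cos(4t) - c_2e^(-2t)sin(4t) + 2c_2e^(-2t)cos(4t)

Coefficient matrix A = [[-30, 40], [-20, 26]].
Characteristic polynomial det(A - λI) = λ^2 + 4λ + 20 = 0.
Eigenvalues λ = -2 ± 4i (complex conjugate pair).
For λ=-2+4i: an eigenvector is (-1,-1) - i(-3,-2) = (-1 + 3i, -1 + 2i).
A real fundamental pair from Re and Im of e^((-2+4i)t)v: X_1 = e^(-2t)(cos(4t)·(-1,-1) + sin(4t)·(-3,-2)), X_2 = e^(-2t)(sin(4t)·(-1,-1) - cos(4t)·(-3,-2)).
General solution: c_1X_1 + c_2X_2.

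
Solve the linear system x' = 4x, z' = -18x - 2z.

Coefficient matrix A = [[4, 0], [-18, -2]].
Characteristic polynomial det(A - λI) = λ^2 - 2λ - 8 = 0.
Eigenvalues λ = -2, 4.
For λ=-2: (A-λI) row 1 is [6, 0], so an eigenvector is (0, -1).
For λ=4: (A-λI) row 2 is [-18, -6], so an eigenvector is (1, -3).
General solution: K_1e^(-2t)(0,-1) + K_2e^(4t)(1,-3).

x(t) = K_2e^(4t), z(t) = -K_1e^(-2t) - 3K_2e^(4t)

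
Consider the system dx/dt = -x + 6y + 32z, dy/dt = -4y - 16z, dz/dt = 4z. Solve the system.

x(t) = 4C_1e^(4t) - 2C_2e^(-4t) + C_3e^(-t), y(t) = -2C_1e^(4t) + C_2e^(-4t), z(t) = C_1e^(4t)

Coefficient matrix A = [[-1, 6, 32], [0, -4, -16], [0, 0, 4]].
det(A - λI) = 0 gives eigenvalues λ = 4, -4, -1.
For λ=4: eigenvector (4,-2,1).
For λ=-4: eigenvector (-2,1,0).
For λ=-1: eigenvector (1,0,0).
General solution: C_1e^(4t)(4,-2,1) + C_2e^(-4t)(-2,1,0) + C_3e^(-t)(1,0,0).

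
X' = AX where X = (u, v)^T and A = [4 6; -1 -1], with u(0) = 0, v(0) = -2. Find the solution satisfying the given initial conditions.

Coefficient matrix A = [[4, 6], [-1, -1]].
Characteristic polynomial det(A - λI) = λ^2 - 3λ + 2 = 0.
Eigenvalues λ = 2, 1.
For λ=2: (A-λI) row 1 is [2, 6], so an eigenvector is (3, -1).
For λ=1: (A-λI) row 1 is [3, 6], so an eigenvector is (2, -1).
General solution: C_1e^(2t)(3,-1) + C_2e^(t)(2,-1).
Applying u(0)=0, v(0)=-2 gives C_1=-4, C_2=6.

u(t) = -12e^(2t) + 12e^(t), v(t) = 4e^(2t) - 6e^(t)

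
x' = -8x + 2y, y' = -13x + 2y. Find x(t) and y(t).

x(t) = -C_1e^(-3t)sin(t) + C_1e^(-3t)cos(t) + C_2e^(-3t)sin(t) + C_2e^(-3t)cos(t), y(t) = -3C_1e^(-3t)sin(t) + 2C_1e^(-3t)cos(t) + 2C_2e^(-3t)sin(t) + 3C_2e^(-3t)cos(t)

Coefficient matrix A = [[-8, 2], [-13, 2]].
Characteristic polynomial det(A - λI) = λ^2 + 6λ + 10 = 0.
Eigenvalues λ = -3 ± i (complex conjugate pair).
For λ=-3+i: an eigenvector is (1,2) - i(-1,-3) = (1 + i, 2 + 3i).
A real fundamental pair from Re and Im of e^((-3+i)t)v: X_1 = e^(-3t)(cos(t)·(1,2) + sin(t)·(-1,-3)), X_2 = e^(-3t)(sin(t)·(1,2) - cos(t)·(-1,-3)).
General solution: C_1X_1 + C_2X_2.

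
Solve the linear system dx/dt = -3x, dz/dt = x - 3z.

Coefficient matrix A = [[-3, 0], [1, -3]].
Characteristic polynomial det(A - λI) = λ^2 + 6λ + 9 = 0.
Single eigenvalue λ = -3 with algebraic multiplicity 2.
Eigenvector v = (0,1); generalized eigenvector w with (A-λI)w=v is (1,-3).
General solution: e^(-3t)[K_1·v + K_2·(t·v + w)].

x(t) = K_2e^(-3t), z(t) = K_1e^(-3t) + K_2te^(-3t) - 3K_2e^(-3t)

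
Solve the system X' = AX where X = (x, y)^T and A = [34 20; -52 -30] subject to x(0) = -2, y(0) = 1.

x(t) = -11e^(2t)sin(4t) - 2e^(2t)cos(4t), y(t) = 18e^(2t)sin(4t) + e^(2t)cos(4t)

Coefficient matrix A = [[34, 20], [-52, -30]].
Characteristic polynomial det(A - λI) = λ^2 - 4λ + 20 = 0.
Eigenvalues λ = 2 ± 4i (complex conjugate pair).
For λ=2+4i: an eigenvector is (-2,3) - i(-1,2) = (-2 + i, 3 - 2i).
A real fundamental pair from Re and Im of e^((2+4i)t)v: X_1 = e^(2t)(cos(4t)·(-2,3) + sin(4t)·(-1,2)), X_2 = e^(2t)(sin(4t)·(-2,3) - cos(4t)·(-1,2)).
General solution: c_1X_1 + c_2X_2.
Applying x(0)=-2, y(0)=1 gives c_1=3, c_2=4.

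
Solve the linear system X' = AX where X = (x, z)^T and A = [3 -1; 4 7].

x(t) = -c_1e^(5t) - c_2te^(5t) + c_2e^(5t), z(t) = 2c_1e^(5t) + 2c_2te^(5t) - c_2e^(5t)

Coefficient matrix A = [[3, -1], [4, 7]].
Characteristic polynomial det(A - λI) = λ^2 - 10λ + 25 = 0.
Single eigenvalue λ = 5 with algebraic multiplicity 2.
Eigenvector v = (-1,2); generalized eigenvector w with (A-λI)w=v is (1,-1).
General solution: e^(5t)[c_1·v + c_2·(t·v + w)].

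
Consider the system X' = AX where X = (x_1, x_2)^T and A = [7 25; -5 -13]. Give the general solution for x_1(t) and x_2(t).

Coefficient matrix A = [[7, 25], [-5, -13]].
Characteristic polynomial det(A - λI) = λ^2 + 6λ + 34 = 0.
Eigenvalues λ = -3 ± 5i (complex conjugate pair).
For λ=-3+5i: an eigenvector is (-2,1) - i(1,0) = (-2 - i, 1).
A real fundamental pair from Re and Im of e^((-3+5i)t)v: X_1 = e^(-3t)(cos(5t)·(-2,1) + sin(5t)·(1,0)), X_2 = e^(-3t)(sin(5t)·(-2,1) - cos(5t)·(1,0)).
General solution: K_1X_1 + K_2X_2.

x_1(t) = K_1e^(-3t)sin(5t) - 2K_1e^(-3t)cos(5t) - 2K_2e^(-3t)sin(5t) - K_2e^(-3t)cos(5t), x_2(t) = K_1e^(-3t)cos(5t) + K_2e^(-3t)sin(5t)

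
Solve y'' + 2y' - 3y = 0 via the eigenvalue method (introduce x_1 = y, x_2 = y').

Let x_1 = y, x_2 = y'. Then x_1' = x_2 and x_2' = 3x_1 - 2x_2.
A = [[0,1],[3,-2]]; det(A-λI) = λ^2 + 2λ - 3.
Eigenvalues λ = 1, -3 with eigenvectors (1,1), (1,-3).

y(t) = C_1e^(t) + C_2e^(-3t)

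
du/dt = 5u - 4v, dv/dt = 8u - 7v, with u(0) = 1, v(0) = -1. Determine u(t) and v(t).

u(t) = 3e^(t) - 2e^(-3t), v(t) = 3e^(t) - 4e^(-3t)

Coefficient matrix A = [[5, -4], [8, -7]].
Characteristic polynomial det(A - λI) = λ^2 + 2λ - 3 = 0.
Eigenvalues λ = -3, 1.
For λ=-3: (A-λI) row 1 is [8, -4], so an eigenvector is (1, 2).
For λ=1: (A-λI) row 1 is [4, -4], so an eigenvector is (-1, -1).
General solution: c_1e^(-3t)(1,2) + c_2e^(t)(-1,-1).
Applying u(0)=1, v(0)=-1 gives c_1=-2, c_2=-3.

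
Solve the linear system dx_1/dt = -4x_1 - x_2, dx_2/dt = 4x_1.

x_1(t) = -K_1e^(-2t) - K_2te^(-2t) + K_2e^(-2t), x_2(t) = 2K_1e^(-2t) + 2K_2te^(-2t) - K_2e^(-2t)

Coefficient matrix A = [[-4, -1], [4, 0]].
Characteristic polynomial det(A - λI) = λ^2 + 4λ + 4 = 0.
Single eigenvalue λ = -2 with algebraic multiplicity 2.
Eigenvector v = (-1,2); generalized eigenvector w with (A-λI)w=v is (1,-1).
General solution: e^(-2t)[K_1·v + K_2·(t·v + w)].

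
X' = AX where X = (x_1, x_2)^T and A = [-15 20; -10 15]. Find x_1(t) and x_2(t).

x_1(t) = 2K_1e^(-5t) + K_2e^(5t), x_2(t) = K_1e^(-5t) + K_2e^(5t)

Coefficient matrix A = [[-15, 20], [-10, 15]].
Characteristic polynomial det(A - λI) = λ^2 - 25 = 0.
Eigenvalues λ = -5, 5.
For λ=-5: (A-λI) row 1 is [-10, 20], so an eigenvector is (2, 1).
For λ=5: (A-λI) row 1 is [-20, 20], so an eigenvector is (1, 1).
General solution: K_1e^(-5t)(2,1) + K_2e^(5t)(1,1).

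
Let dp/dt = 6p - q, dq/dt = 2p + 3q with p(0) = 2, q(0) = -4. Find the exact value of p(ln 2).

A = [[6,-1],[2,3]]; eigenvalues λ = 4, 5.
Eigenvectors: (-1,-2) for λ=4, (-1,-1) for λ=5.
From the initial condition, c_1 = 6, c_2 = -8.
p(ln 2) = (6)(2^4)(-1) + (-8)(2^5)(-1) = 160.

160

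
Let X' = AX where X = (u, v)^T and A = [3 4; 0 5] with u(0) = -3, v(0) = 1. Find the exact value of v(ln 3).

A = [[3,4],[0,5]]; eigenvalues λ = 3, 5.
Eigenvectors: (1,0) for λ=3, (-2,-1) for λ=5.
From the initial condition, c_1 = -5, c_2 = -1.
v(ln 3) = (-5)(3^3)(0) + (-1)(3^5)(-1) = 243.

243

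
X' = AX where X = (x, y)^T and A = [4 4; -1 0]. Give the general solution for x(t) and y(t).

x(t) = -2C_1e^(2t) - 2C_2te^(2t) + C_2e^(2t), y(t) = C_1e^(2t) + C_2te^(2t) - C_2e^(2t)

Coefficient matrix A = [[4, 4], [-1, 0]].
Characteristic polynomial det(A - λI) = λ^2 - 4λ + 4 = 0.
Single eigenvalue λ = 2 with algebraic multiplicity 2.
Eigenvector v = (-2,1); generalized eigenvector w with (A-λI)w=v is (1,-1).
General solution: e^(2t)[C_1·v + C_2·(t·v + w)].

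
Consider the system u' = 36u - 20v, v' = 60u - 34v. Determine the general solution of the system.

u(t) = -2c_1e^(6t) - c_2e^(-4t), v(t) = -3c_1e^(6t) - 2c_2e^(-4t)

Coefficient matrix A = [[36, -20], [60, -34]].
Characteristic polynomial det(A - λI) = λ^2 - 2λ - 24 = 0.
Eigenvalues λ = 6, -4.
For λ=6: (A-λI) row 1 is [30, -20], so an eigenvector is (-2, -3).
For λ=-4: (A-λI) row 1 is [40, -20], so an eigenvector is (-1, -2).
General solution: c_1e^(6t)(-2,-3) + c_2e^(-4t)(-1,-2).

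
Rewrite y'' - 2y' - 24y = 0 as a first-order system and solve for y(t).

y(t) = K_1e^(-4t) + K_2e^(6t)

Let x_1 = y, x_2 = y'. Then x_1' = x_2 and x_2' = 24x_1 + 2x_2.
A = [[0,1],[24,2]]; det(A-λI) = λ^2 - 2λ - 24.
Eigenvalues λ = -4, 6 with eigenvectors (1,-4), (1,6).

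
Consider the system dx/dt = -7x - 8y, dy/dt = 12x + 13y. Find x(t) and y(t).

x(t) = 2C_1e^(5t) + C_2e^(t), y(t) = -3C_1e^(5t) - C_2e^(t)

Coefficient matrix A = [[-7, -8], [12, 13]].
Characteristic polynomial det(A - λI) = λ^2 - 6λ + 5 = 0.
Eigenvalues λ = 5, 1.
For λ=5: (A-λI) row 1 is [-12, -8], so an eigenvector is (2, -3).
For λ=1: (A-λI) row 1 is [-8, -8], so an eigenvector is (1, -1).
General solution: C_1e^(5t)(2,-3) + C_2e^(t)(1,-1).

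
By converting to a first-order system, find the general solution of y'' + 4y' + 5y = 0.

Let x_1 = y, x_2 = y'. Then x_1' = x_2 and x_2' = -5x_1 - 4x_2.
A = [[0,1],[-5,-4]]; det(A-λI) = λ^2 + 4λ + 5.
Eigenvalues λ = -2 ± i.

y(t) = K_1e^(-2t)cos(t) + K_2e^(-2t)sin(t)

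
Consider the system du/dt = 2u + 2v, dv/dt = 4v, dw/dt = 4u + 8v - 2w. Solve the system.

Coefficient matrix A = [[2, 2, 0], [0, 4, 0], [4, 8, -2]].
det(A - λI) = 0 gives eigenvalues λ = 2, 4, -2.
For λ=2: eigenvector (1,0,1).
For λ=4: eigenvector (1,1,2).
For λ=-2: eigenvector (0,0,1).
General solution: C_1e^(2t)(1,0,1) + C_2e^(4t)(1,1,2) + C_3e^(-2t)(0,0,1).

u(t) = C_1e^(2t) + C_2e^(4t), v(t) = C_2e^(4t), w(t) = C_1e^(2t) + 2C_2e^(4t) + C_3e^(-2t)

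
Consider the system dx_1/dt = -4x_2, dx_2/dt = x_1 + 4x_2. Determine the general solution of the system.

x_1(t) = 2K_1e^(2t) + 2K_2te^(2t) + 3K_2e^(2t), x_2(t) = -K_1e^(2t) - K_2te^(2t) - 2K_2e^(2t)

Coefficient matrix A = [[0, -4], [1, 4]].
Characteristic polynomial det(A - λI) = λ^2 - 4λ + 4 = 0.
Single eigenvalue λ = 2 with algebraic multiplicity 2.
Eigenvector v = (2,-1); generalized eigenvector w with (A-λI)w=v is (3,-2).
General solution: e^(2t)[K_1·v + K_2·(t·v + w)].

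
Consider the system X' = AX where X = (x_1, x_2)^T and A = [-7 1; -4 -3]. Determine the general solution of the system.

Coefficient matrix A = [[-7, 1], [-4, -3]].
Characteristic polynomial det(A - λI) = λ^2 + 10λ + 25 = 0.
Single eigenvalue λ = -5 with algebraic multiplicity 2.
Eigenvector v = (1,2); generalized eigenvector w with (A-λI)w=v is (-2,-3).
General solution: e^(-5t)[K_1·v + K_2·(t·v + w)].

x_1(t) = K_1e^(-5t) + K_2te^(-5t) - 2K_2e^(-5t), x_2(t) = 2K_1e^(-5t) + 2K_2te^(-5t) - 3K_2e^(-5t)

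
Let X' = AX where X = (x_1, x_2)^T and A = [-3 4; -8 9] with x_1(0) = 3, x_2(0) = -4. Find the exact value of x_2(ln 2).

-428

A = [[-3,4],[-8,9]]; eigenvalues λ = 1, 5.
Eigenvectors: (1,1) for λ=1, (1,2) for λ=5.
From the initial condition, c_1 = 10, c_2 = -7.
x_2(ln 2) = (10)(2^1)(1) + (-7)(2^5)(2) = -428.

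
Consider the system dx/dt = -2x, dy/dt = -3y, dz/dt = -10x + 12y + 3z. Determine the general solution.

x(t) = c_1e^(-2t), y(t) = c_2e^(-3t), z(t) = 2c_1e^(-2t) - 2c_2e^(-3t) + c_3e^(3t)

Coefficient matrix A = [[-2, 0, 0], [0, -3, 0], [-10, 12, 3]].
det(A - λI) = 0 gives eigenvalues λ = -2, -3, 3.
For λ=-2: eigenvector (1,0,2).
For λ=-3: eigenvector (0,1,-2).
For λ=3: eigenvector (0,0,1).
General solution: c_1e^(-2t)(1,0,2) + c_2e^(-3t)(0,1,-2) + c_3e^(3t)(0,0,1).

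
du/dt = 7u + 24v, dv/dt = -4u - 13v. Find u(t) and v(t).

u(t) = -3C_1e^(-t) - 2C_2e^(-5t), v(t) = C_1e^(-t) + C_2e^(-5t)

Coefficient matrix A = [[7, 24], [-4, -13]].
Characteristic polynomial det(A - λI) = λ^2 + 6λ + 5 = 0.
Eigenvalues λ = -1, -5.
For λ=-1: (A-λI) row 1 is [8, 24], so an eigenvector is (-3, 1).
For λ=-5: (A-λI) row 1 is [12, 24], so an eigenvector is (-2, 1).
General solution: C_1e^(-t)(-3,1) + C_2e^(-5t)(-2,1).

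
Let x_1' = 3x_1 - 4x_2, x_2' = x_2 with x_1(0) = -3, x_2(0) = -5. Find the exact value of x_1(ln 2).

36

A = [[3,-4],[0,1]]; eigenvalues λ = 1, 3.
Eigenvectors: (-2,-1) for λ=1, (1,0) for λ=3.
From the initial condition, c_1 = 5, c_2 = 7.
x_1(ln 2) = (5)(2^1)(-2) + (7)(2^3)(1) = 36.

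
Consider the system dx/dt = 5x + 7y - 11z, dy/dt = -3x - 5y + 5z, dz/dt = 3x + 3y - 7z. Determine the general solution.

Coefficient matrix A = [[5, 7, -11], [-3, -5, 5], [3, 3, -7]].
det(A - λI) = 0 gives eigenvalues λ = -2, -1, -4.
For λ=-2: eigenvector (1,-1,0).
For λ=-1: eigenvector (3,-1,1).
For λ=-4: eigenvector (-2,1,-1).
General solution: c_1e^(-2t)(1,-1,0) + c_2e^(-t)(3,-1,1) + c_3e^(-4t)(-2,1,-1).

x(t) = c_1e^(-2t) + 3c_2e^(-t) - 2c_3e^(-4t), y(t) = -c_1e^(-2t) - c_2e^(-t) + c_3e^(-4t), z(t) = c_2e^(-t) - c_3e^(-4t)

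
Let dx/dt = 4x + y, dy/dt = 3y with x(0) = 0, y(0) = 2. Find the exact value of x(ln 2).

A = [[4,1],[0,3]]; eigenvalues λ = 3, 4.
Eigenvectors: (-1,1) for λ=3, (1,0) for λ=4.
From the initial condition, c_1 = 2, c_2 = 2.
x(ln 2) = (2)(2^3)(-1) + (2)(2^4)(1) = 16.

16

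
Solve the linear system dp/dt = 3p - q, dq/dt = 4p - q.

Coefficient matrix A = [[3, -1], [4, -1]].
Characteristic polynomial det(A - λI) = λ^2 - 2λ + 1 = 0.
Single eigenvalue λ = 1 with algebraic multiplicity 2.
Eigenvector v = (1,2); generalized eigenvector w with (A-λI)w=v is (-1,-3).
General solution: e^(t)[K_1·v + K_2·(t·v + w)].

p(t) = K_1e^(t) + K_2te^(t) - K_2e^(t), q(t) = 2K_1e^(t) + 2K_2te^(t) - 3K_2e^(t)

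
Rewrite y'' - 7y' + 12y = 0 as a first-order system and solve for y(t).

y(t) = c_1e^(4t) + c_2e^(3t)

Let x_1 = y, x_2 = y'. Then x_1' = x_2 and x_2' = -12x_1 + 7x_2.
A = [[0,1],[-12,7]]; det(A-λI) = λ^2 - 7λ + 12.
Eigenvalues λ = 4, 3 with eigenvectors (1,4), (1,3).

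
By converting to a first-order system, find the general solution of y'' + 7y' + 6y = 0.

y(t) = K_1e^(-6t) + K_2e^(-t)

Let x_1 = y, x_2 = y'. Then x_1' = x_2 and x_2' = -6x_1 - 7x_2.
A = [[0,1],[-6,-7]]; det(A-λI) = λ^2 + 7λ + 6.
Eigenvalues λ = -6, -1 with eigenvectors (1,-6), (1,-1).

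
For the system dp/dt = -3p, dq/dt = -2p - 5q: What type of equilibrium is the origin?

A = [[-3,0],[-2,-5]]; det(A-λI) = λ^2 + 8λ + 15.
λ = -5, -3: both negative.

stable node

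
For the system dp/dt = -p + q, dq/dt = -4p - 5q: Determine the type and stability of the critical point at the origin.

A = [[-1,1],[-4,-5]]; det(A-λI) = λ^2 + 6λ + 9.
repeated λ = -3 with a single eigenvector.

stable improper node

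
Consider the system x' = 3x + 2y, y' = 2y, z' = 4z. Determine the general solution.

x(t) = K_1e^(3t) - 2K_3e^(2t), y(t) = K_3e^(2t), z(t) = K_2e^(4t)

Coefficient matrix A = [[3, 2, 0], [0, 2, 0], [0, 0, 4]].
det(A - λI) = 0 gives eigenvalues λ = 3, 4, 2.
For λ=3: eigenvector (1,0,0).
For λ=4: eigenvector (0,0,1).
For λ=2: eigenvector (-2,1,0).
General solution: K_1e^(3t)(1,0,0) + K_2e^(4t)(0,0,1) + K_3e^(2t)(-2,1,0).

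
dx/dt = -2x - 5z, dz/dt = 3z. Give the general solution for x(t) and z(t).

x(t) = c_1e^(-2t) + c_2e^(3t), z(t) = -c_2e^(3t)

Coefficient matrix A = [[-2, -5], [0, 3]].
Characteristic polynomial det(A - λI) = λ^2 - λ - 6 = 0.
Eigenvalues λ = -2, 3.
For λ=-2: (A-λI) row 1 is [0, -5], so an eigenvector is (1, 0).
For λ=3: (A-λI) row 1 is [-5, -5], so an eigenvector is (1, -1).
General solution: c_1e^(-2t)(1,0) + c_2e^(3t)(1,-1).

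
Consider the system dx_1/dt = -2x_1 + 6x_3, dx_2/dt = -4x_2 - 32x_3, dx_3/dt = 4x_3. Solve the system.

Coefficient matrix A = [[-2, 0, 6], [0, -4, -32], [0, 0, 4]].
det(A - λI) = 0 gives eigenvalues λ = -2, 4, -4.
For λ=-2: eigenvector (1,0,0).
For λ=4: eigenvector (1,-4,1).
For λ=-4: eigenvector (0,1,0).
General solution: c_1e^(-2t)(1,0,0) + c_2e^(4t)(1,-4,1) + c_3e^(-4t)(0,1,0).

x_1(t) = c_1e^(-2t) + c_2e^(4t), x_2(t) = -4c_2e^(4t) + c_3e^(-4t), x_3(t) = c_2e^(4t)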